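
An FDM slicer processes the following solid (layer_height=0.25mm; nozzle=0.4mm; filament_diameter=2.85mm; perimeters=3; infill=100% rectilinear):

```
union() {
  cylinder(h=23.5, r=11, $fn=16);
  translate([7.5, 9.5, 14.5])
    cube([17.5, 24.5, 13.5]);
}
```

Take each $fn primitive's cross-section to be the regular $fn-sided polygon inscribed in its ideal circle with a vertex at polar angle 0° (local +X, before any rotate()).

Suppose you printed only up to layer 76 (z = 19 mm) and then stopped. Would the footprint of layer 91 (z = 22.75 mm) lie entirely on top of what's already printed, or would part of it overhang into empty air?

entirely on top

Compare the two slices. At z = 19: the r=11 cylinder contributes a regular 16-gon of circumradius 11 (area = (16/2)·11.000²·sin(360°/16) = 370.44 mm²); the cube at (7.5, 9.5) is present — its section is the full 17.5×24.5 rectangle (area 428.75 mm²); Merging all regions: the 2 present regions are separate (no shared area or edge), so areas and boundary lengths simply add and each stays a separate island — area = 799.19 mm². At z = 22.75: the r=11 cylinder gives a regular 16-gon of circumradius 11 (constant along its height) (area = (16/2)·11.000²·sin(360°/16) = 370.44 mm²); the cube at (7.5, 9.5) is present — its section is the full 17.5×24.5 rectangle (area 428.75 mm²); Taking the union: the 2 present regions are separate (no shared area or edge), so areas and boundary lengths simply add and each stays a separate island — area = 799.19 mm². Checking containment: the cross-section at z = 22.75 is a subset of the cross-section at z = 19.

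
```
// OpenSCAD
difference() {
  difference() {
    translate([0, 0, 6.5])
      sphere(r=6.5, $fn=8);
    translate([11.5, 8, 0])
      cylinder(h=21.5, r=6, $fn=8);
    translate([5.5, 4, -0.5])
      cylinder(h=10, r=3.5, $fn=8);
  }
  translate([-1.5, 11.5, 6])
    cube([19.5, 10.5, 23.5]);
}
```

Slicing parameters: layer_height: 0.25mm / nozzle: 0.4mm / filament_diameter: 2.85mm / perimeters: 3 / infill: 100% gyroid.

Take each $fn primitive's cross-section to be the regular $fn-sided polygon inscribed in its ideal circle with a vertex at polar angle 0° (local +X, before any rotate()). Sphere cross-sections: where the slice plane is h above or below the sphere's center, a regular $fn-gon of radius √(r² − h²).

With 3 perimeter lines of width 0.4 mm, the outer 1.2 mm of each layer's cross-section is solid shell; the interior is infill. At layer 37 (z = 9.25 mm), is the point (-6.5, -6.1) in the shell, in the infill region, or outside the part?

outside

At z = 9.25 mm: the sphere: section is a regular 8-gon, circumradius = √(r²−h²) = √(6.5²−2.75²) = 5.890; the r=6 cylinder at (11.5, 8) contributes a regular 8-gon of circumradius 6; the r=3.5 cylinder at (5.5, 4) gives a regular 8-gon of circumradius 3.5 (constant along its height); After the difference (first − rest): starting from the r=6.5 sphere, the r=6 cylinder at (11.5, 8) misses the remaining region (no effect); the r=3.5 cylinder at (5.5, 4) partially overlaps it — only the 7.89 mm² overlap (of its 34.65 mm²) is removed, clipping the outline — 1 connected region; the 19.5×10.5 cube at (-1.5, 11.5) contributes its full rectangle; Taking the first minus the rest: starting from that combined region, the 19.5×10.5 cube at (-1.5, 11.5) misses the remaining region (no effect) — 1 connected region. Overall, the cross-section is a single solid region. The nearest boundary edge runs (-0.00, -5.89)→(-4.16, -4.16); distance from the point to it = 3.03 mm. The point is not inside any of the regions above, so it lies outside the cross-section (3.03 mm from the nearest boundary).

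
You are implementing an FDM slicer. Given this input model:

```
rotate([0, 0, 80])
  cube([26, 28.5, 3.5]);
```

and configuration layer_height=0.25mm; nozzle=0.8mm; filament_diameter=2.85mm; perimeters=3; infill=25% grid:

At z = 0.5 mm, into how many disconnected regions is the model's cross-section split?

At z = 0.5 mm: the cube is present — its section is the full 26×28.5 rectangle; (rotated 80° about Z; rotation is an isometry so areas/perimeters/island counts are preserved). The result has 1 disconnected region.

1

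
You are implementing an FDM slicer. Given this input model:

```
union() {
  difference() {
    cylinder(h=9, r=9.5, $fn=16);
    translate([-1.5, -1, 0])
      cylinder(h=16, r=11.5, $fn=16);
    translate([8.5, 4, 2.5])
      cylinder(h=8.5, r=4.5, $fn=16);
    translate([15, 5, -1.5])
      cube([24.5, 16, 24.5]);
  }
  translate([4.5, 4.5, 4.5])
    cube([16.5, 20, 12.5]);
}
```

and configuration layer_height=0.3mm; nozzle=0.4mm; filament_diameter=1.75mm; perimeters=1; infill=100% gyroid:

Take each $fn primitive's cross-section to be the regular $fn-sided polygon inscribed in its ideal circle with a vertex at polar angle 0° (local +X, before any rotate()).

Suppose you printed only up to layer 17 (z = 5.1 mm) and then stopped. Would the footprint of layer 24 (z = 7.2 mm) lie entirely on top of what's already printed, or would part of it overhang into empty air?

Compare the two slices. At z = 5.1: the r=9.5 cylinder gives a regular 16-gon of circumradius 9.5 (constant along its height) (area = (16/2)·9.500²·sin(360°/16) = 276.30 mm²); the r=11.5 cylinder at (-1.5, -1) contributes a regular 16-gon of circumradius 11.5 (area = (16/2)·11.500²·sin(360°/16) = 404.88 mm²); the cylinder at (8.5, 4): section is a regular 16-gon, circumradius r=4.5 (area = (16/2)·4.500²·sin(360°/16) = 61.99 mm²); the cube at (15, 5) (footprint 24.5×16) is included at this height (area 392.00 mm²); Subtracting the remaining from the first: starting from the r=9.5 cylinder (276.30 mm²), the r=11.5 cylinder at (-1.5, -1) covers all of what remains (removes everything); the r=4.5 cylinder at (8.5, 4) misses the remaining region (no effect); the 24.5×16 cube at (15, 5) misses the remaining region (no effect) — nothing remains; the 16.5×20 cube at (4.5, 4.5) contributes its full rectangle (area 330.00 mm²); Taking the union: only the 16.5×20 cube at (4.5, 4.5) is present, so the union is just that shape — area = 330.00 mm². At z = 7.2: the r=9.5 cylinder gives a regular 16-gon of circumradius 9.5 (constant along its height) (area = (16/2)·9.500²·sin(360°/16) = 276.30 mm²); the cylinder at (-1.5, -1): section is a regular 16-gon, circumradius r=11.5 (area = (16/2)·11.500²·sin(360°/16) = 404.88 mm²); the r=4.5 cylinder at (8.5, 4) gives a regular 16-gon of circumradius 4.5 (constant along its height) (area = (16/2)·4.500²·sin(360°/16) = 61.99 mm²); the cube at (15, 5) is present — its section is the full 24.5×16 rectangle (area 392.00 mm²); After the difference (first − rest): starting from the r=9.5 cylinder (276.30 mm²), the r=11.5 cylinder at (-1.5, -1) covers all of what remains (removes everything); the r=4.5 cylinder at (8.5, 4) misses the remaining region (no effect); the 24.5×16 cube at (15, 5) misses the remaining region (no effect) — nothing remains; the cube at (4.5, 4.5) is present — its section is the full 16.5×20 rectangle (area 330.00 mm²); Taking the union: only the 16.5×20 cube at (4.5, 4.5) is present, so the union is just that shape — area = 330.00 mm². Checking containment: the cross-section at z = 7.2 is a subset of the cross-section at z = 5.1.

entirely on top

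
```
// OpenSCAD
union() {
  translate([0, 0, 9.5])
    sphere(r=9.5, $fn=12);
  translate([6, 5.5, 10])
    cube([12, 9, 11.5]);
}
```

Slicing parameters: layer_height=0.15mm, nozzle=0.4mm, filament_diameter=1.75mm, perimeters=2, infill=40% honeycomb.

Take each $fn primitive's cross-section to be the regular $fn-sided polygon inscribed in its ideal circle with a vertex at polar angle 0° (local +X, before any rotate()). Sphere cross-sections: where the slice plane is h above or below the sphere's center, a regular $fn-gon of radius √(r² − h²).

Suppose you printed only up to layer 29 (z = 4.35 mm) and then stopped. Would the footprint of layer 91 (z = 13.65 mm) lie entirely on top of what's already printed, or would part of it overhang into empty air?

part overhangs

Compare the two slices. At z = 4.35: the r=9.5 sphere slices to a regular 12-gon of circumradius 7.983 (√(r²−h²) with h=5.15 from center) (area = (12/2)·7.983²·sin(360°/12) = 191.18 mm²); the cube at (6, 5.5) is not intersected at this z (z outside [10, 21.5]); Taking the union: only the r=9.5 sphere is present, so the union is just that shape — area = 191.18 mm². At z = 13.65: the sphere: section is a regular 12-gon, circumradius = √(r²−h²) = √(9.5²−4.15²) = 8.546 (area = (12/2)·8.546²·sin(360°/12) = 219.08 mm²); the cube at (6, 5.5) (footprint 12×9) is included at this height (area 108.00 mm²); Taking the union: the regions partially overlap — summed areas 327.08 mm² minus the doubly-counted overlap 0.02 mm² gives 327.07 mm² — area = 327.07 mm². Checking containment: at z = 13.65 the cross-section extends beyond the z = 4.35 cross-section by about 135.88 mm².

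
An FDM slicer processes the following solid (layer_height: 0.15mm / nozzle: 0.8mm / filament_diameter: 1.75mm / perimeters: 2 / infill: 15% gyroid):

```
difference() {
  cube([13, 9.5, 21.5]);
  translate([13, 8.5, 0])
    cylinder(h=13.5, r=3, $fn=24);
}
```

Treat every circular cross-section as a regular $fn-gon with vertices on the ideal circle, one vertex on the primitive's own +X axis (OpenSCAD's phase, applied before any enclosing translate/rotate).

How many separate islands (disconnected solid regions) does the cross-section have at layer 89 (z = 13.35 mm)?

1

At z = 13.35 mm: the 13×9.5 cube contributes its full rectangle; the cylinder at (13, 8.5): section is a regular 24-gon, circumradius r=3; Subtracting the remaining from the first: starting from the 13×9.5 cube, the r=3 cylinder at (13, 8.5) partially overlaps it — only the 9.92 mm² overlap (of its 27.95 mm²) is removed, clipping the outline — 1 connected region. Overall, the cross-section is a single solid region. Island count = 1.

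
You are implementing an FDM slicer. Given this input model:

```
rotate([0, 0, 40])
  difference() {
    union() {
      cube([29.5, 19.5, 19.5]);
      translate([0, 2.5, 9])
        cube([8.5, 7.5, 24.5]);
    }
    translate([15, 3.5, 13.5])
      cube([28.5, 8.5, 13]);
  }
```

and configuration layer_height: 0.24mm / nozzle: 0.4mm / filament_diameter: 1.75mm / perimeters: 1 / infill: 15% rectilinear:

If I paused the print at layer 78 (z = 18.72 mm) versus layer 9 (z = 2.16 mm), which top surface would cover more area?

Layer 78 (z = 18.72): the 29.5×19.5 cube contributes its full rectangle (area 575.25 mm²); the 8.5×7.5 cube at (0, 2.5) contributes its full rectangle (area 63.75 mm²); Merging all regions: the 8.5×7.5 cube at (0, 2.5) lies entirely inside the 29.5×19.5 cube, so the union is just the 29.5×19.5 cube — area = 575.25 mm²; the 28.5×8.5 cube at (15, 3.5) contributes its full rectangle (area 242.25 mm²); Subtracting the remaining from the first: starting from the result so far (575.25 mm²), the 28.5×8.5 cube at (15, 3.5) partially overlaps it — only the 123.25 mm² overlap (of its 242.25 mm²) is removed, clipping the outline — area = 452.00 mm²; (whole slice rotated 40° about Z — lengths, areas and connectivity unchanged). So its area = 452.00 mm². Layer 9 (z = 2.16): the 29.5×19.5 cube contributes its full rectangle (area 575.25 mm²); the cube at (0, 2.5) is absent (z outside [9, 33.5]); Combining (union): only the 29.5×19.5 cube is present, so the union is just that shape — area = 575.25 mm²; the cube at (15, 3.5) does not reach this height (z outside [13.5, 26.5]); After the difference (first − rest): none of the subtracted shapes is present at this height, so the result so far is unchanged — area = 575.25 mm²; (whole slice rotated 40° about Z — lengths, areas and connectivity unchanged). So its area = 575.25 mm². Layer 9 is larger (575.25 vs 452.00 mm²).

layer 9 (z = 2.16 mm)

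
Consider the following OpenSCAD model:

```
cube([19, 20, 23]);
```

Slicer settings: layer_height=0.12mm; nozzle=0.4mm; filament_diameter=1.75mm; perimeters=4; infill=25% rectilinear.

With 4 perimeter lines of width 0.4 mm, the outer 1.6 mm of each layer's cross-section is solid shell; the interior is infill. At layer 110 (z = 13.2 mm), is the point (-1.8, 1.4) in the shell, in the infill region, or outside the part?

At z = 13.2 mm: the 19×20 cube contributes its full rectangle. Overall, the cross-section is a single solid region. The nearest boundary edge runs (0.00, 20.00)→(0.00, 0.00); distance from the point to it = 1.80 mm. The point is not inside any of the regions above, so it lies outside the cross-section (1.80 mm from the nearest boundary).

outside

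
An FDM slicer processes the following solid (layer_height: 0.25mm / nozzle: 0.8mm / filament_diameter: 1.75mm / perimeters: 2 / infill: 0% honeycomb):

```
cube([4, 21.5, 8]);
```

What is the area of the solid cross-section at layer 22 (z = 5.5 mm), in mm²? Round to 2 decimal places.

86.00 mm²

At z = 5.5 mm: the 4×21.5 cube contributes its full rectangle (area 86.00 mm²). Overall, the cross-section is a single solid region. Net area = 86.00 mm².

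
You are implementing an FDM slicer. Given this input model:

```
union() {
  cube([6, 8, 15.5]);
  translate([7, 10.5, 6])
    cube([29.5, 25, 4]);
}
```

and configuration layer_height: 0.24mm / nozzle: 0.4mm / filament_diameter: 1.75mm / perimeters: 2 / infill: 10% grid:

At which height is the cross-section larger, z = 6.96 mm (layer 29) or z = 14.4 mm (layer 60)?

Layer 29 (z = 6.96): the cube (footprint 6×8) is included at this height (area 48.00 mm²); the cube at (7, 10.5) (footprint 29.5×25) is included at this height (area 737.50 mm²); Combining (union): the 2 present regions are separate (no shared area or edge), so areas and boundary lengths simply add and each stays a separate island — area = 785.50 mm². So its area = 785.50 mm². Layer 60 (z = 14.4): the cube (footprint 6×8) is included at this height (area 48.00 mm²); the cube at (7, 10.5) is absent (z outside [6, 10]); Taking the union: only the 6×8 cube is present, so the union is just that shape — area = 48.00 mm². So its area = 48.00 mm². Layer 29 is larger (785.50 vs 48.00 mm²).

layer 29 (z = 6.96 mm)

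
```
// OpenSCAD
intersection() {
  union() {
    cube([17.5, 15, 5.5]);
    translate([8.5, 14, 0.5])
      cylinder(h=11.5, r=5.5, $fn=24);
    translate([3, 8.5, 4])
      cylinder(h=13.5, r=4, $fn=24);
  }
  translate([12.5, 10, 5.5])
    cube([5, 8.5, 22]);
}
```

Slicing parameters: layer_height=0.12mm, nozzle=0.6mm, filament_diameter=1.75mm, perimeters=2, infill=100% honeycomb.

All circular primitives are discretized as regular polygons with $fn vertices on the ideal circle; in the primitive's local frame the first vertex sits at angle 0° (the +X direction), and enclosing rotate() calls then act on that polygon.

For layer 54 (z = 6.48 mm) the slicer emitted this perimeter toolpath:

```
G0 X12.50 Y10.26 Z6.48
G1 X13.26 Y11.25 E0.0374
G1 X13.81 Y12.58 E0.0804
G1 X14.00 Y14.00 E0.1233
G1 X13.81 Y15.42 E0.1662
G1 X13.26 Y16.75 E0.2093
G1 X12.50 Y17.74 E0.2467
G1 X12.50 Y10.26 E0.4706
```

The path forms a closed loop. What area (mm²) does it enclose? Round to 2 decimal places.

7.50 mm²

Apply the shoelace formula to the sequence of (X, Y) vertices; enclosed area = 7.50 mm².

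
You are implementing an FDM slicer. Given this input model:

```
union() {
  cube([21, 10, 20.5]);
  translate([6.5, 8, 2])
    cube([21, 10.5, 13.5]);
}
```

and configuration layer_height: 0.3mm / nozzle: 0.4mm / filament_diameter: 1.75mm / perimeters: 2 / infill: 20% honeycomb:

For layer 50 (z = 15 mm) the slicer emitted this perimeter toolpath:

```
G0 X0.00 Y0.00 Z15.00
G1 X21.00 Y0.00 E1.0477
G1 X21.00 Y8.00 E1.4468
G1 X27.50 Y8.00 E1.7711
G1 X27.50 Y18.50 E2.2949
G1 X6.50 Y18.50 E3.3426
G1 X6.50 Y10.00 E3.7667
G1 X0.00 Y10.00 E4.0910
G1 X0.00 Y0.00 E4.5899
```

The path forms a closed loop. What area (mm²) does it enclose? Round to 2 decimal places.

401.50 mm²

Apply the shoelace formula to the sequence of (X, Y) vertices; enclosed area = 401.50 mm².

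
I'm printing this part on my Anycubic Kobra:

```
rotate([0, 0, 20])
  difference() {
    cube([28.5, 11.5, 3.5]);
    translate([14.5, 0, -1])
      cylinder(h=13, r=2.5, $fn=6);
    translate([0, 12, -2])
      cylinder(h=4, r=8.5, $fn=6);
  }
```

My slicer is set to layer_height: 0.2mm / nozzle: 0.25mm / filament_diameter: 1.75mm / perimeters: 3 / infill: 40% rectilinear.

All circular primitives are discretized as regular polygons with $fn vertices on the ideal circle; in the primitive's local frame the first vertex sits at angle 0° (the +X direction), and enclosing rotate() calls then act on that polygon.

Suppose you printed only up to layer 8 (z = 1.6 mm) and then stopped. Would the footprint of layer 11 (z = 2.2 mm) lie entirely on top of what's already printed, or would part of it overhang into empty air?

Compare the two slices. At z = 1.6: the cube (footprint 28.5×11.5) is included at this height (area 327.75 mm²); the r=2.5 cylinder at (14.5, 0) gives a regular 6-gon of circumradius 2.5 (constant along its height) (area = (6/2)·2.500²·sin(360°/6) = 16.24 mm²); the cylinder at (0, 12): section is a regular 6-gon, circumradius r=8.5 (area = (6/2)·8.500²·sin(360°/6) = 187.71 mm²); After the difference (first − rest): starting from the 28.5×11.5 cube (327.75 mm²), the r=2.5 cylinder at (14.5, 0) partially overlaps it — only the 8.12 mm² overlap (of its 16.24 mm²) is removed, clipping the outline; the r=8.5 cylinder at (0, 12) partially overlaps it — only the 42.75 mm² overlap (of its 187.71 mm²) is removed, clipping the outline — area = 276.88 mm²; (rotated 20° about Z; rotation is an isometry so areas/perimeters/island counts are preserved). At z = 2.2: the cube (footprint 28.5×11.5) is included at this height (area 327.75 mm²); the r=2.5 cylinder at (14.5, 0) gives a regular 6-gon of circumradius 2.5 (constant along its height) (area = (6/2)·2.500²·sin(360°/6) = 16.24 mm²); the cylinder at (0, 12) is absent (z outside [-2, 2]); Subtracting the remaining from the first: starting from the 28.5×11.5 cube (327.75 mm²), the r=2.5 cylinder at (14.5, 0) partially overlaps it — only the 8.12 mm² overlap (of its 16.24 mm²) is removed, clipping the outline — area = 319.63 mm²; (rotated 20° about Z; rotation is an isometry so areas/perimeters/island counts are preserved). Checking containment: at z = 2.2 the cross-section extends beyond the z = 1.6 cross-section by about 42.75 mm².

part overhangs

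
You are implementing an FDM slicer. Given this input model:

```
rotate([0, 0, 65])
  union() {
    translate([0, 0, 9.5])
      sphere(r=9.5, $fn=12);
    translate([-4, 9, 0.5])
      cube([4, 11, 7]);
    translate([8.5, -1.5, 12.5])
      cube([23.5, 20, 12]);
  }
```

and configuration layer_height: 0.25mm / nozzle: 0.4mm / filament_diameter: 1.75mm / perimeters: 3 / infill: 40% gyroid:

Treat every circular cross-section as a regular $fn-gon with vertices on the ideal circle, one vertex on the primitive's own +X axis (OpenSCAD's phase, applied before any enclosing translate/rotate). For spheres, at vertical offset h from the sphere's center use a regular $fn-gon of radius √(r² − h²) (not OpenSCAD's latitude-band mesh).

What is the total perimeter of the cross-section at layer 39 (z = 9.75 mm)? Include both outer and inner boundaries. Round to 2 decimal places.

58.99 mm

At z = 9.75 mm: the r=9.5 sphere slices to a regular 12-gon of circumradius 9.497 (√(r²−h²) with h=0.25 from center) (perimeter = 2·12·9.497·sin(180°/12) = 58.99 mm); the cube at (-4, 9) is absent (z outside [0.5, 7.5]); the cube at (8.5, -1.5) is absent (z outside [12.5, 24.5]); Taking the union: only the r=9.5 sphere is present, so the union is just that shape — boundary = 58.99 mm; (rotated 65° about Z; rotation is an isometry so areas/perimeters/island counts are preserved). Overall, the cross-section is a single solid region. Total boundary length (outer) = 58.99 mm.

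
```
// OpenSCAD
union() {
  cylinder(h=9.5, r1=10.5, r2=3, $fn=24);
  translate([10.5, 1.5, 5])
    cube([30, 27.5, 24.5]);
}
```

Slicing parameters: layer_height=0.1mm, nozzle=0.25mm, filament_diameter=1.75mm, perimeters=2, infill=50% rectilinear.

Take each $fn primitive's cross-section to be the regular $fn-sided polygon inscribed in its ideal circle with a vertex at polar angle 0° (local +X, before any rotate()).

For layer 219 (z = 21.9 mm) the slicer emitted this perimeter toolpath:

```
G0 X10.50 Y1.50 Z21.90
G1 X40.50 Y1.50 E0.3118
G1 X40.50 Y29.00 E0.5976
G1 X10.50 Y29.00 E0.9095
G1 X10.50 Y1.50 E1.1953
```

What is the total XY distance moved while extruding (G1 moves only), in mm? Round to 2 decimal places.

Sum the Euclidean lengths of each G1 segment: total = 115.00 mm.

115.00 mm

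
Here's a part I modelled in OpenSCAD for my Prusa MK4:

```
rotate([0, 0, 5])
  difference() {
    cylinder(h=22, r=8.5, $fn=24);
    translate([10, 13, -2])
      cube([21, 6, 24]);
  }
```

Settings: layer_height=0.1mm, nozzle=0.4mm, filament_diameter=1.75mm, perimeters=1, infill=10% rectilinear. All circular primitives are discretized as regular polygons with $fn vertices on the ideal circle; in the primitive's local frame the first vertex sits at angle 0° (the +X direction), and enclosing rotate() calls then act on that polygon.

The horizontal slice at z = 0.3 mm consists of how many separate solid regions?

At z = 0.3 mm: the cylinder: section is a regular 24-gon, circumradius r=8.5; the 21×6 cube at (10, 13) contributes its full rectangle; Subtracting the remaining from the first: starting from the r=8.5 cylinder, the 21×6 cube at (10, 13) misses the remaining region (no effect) — 1 connected region; (rotated 5° about Z; rotation is an isometry so areas/perimeters/island counts are preserved). The result has 1 disconnected region.

1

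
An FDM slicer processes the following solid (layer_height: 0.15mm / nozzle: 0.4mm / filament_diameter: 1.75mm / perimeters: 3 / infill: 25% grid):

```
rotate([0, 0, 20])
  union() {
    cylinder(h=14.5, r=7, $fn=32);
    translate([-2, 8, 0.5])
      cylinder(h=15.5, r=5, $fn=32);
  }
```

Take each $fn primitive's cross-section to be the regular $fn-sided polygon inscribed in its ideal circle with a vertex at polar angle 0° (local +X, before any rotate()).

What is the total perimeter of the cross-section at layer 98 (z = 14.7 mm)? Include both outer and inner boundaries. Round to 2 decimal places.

31.37 mm

At z = 14.7 mm: the cylinder is absent (z outside [0, 14.5]); the r=5 cylinder at (-2, 8) contributes a regular 32-gon of circumradius 5 (perimeter = 2·32·5.000·sin(180°/32) = 31.37 mm); Combining (union): only the r=5 cylinder at (-2, 8) is present, so the union is just that shape — boundary = 31.37 mm; (rotated 20° about Z; rotation is an isometry so areas/perimeters/island counts are preserved). Overall, the cross-section is a single solid region. Total boundary length (outer) = 31.37 mm.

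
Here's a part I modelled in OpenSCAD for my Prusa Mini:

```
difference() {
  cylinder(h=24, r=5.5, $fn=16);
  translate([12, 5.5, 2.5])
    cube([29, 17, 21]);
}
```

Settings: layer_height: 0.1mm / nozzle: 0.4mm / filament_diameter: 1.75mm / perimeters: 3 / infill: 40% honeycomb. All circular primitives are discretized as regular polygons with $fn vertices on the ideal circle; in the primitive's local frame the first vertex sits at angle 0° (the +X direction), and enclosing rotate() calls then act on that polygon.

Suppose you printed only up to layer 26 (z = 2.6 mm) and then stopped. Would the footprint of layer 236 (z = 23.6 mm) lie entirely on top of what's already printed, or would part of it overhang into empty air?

Compare the two slices. At z = 2.6: the r=5.5 cylinder gives a regular 16-gon of circumradius 5.5 (constant along its height) (area = (16/2)·5.500²·sin(360°/16) = 92.61 mm²); the cube at (12, 5.5) (footprint 29×17) is included at this height (area 493.00 mm²); Taking the first minus the rest: starting from the r=5.5 cylinder (92.61 mm²), the 29×17 cube at (12, 5.5) misses the remaining region (no effect) — area = 92.61 mm². At z = 23.6: the cylinder: section is a regular 16-gon, circumradius r=5.5 (area = (16/2)·5.500²·sin(360°/16) = 92.61 mm²); the cube at (12, 5.5) is not intersected at this z (z outside [2.5, 23.5]); Subtracting the remaining from the first: none of the subtracted shapes is present at this height, so the r=5.5 cylinder is unchanged — area = 92.61 mm². Checking containment: the cross-section at z = 23.6 is a subset of the cross-section at z = 2.6.

entirely on top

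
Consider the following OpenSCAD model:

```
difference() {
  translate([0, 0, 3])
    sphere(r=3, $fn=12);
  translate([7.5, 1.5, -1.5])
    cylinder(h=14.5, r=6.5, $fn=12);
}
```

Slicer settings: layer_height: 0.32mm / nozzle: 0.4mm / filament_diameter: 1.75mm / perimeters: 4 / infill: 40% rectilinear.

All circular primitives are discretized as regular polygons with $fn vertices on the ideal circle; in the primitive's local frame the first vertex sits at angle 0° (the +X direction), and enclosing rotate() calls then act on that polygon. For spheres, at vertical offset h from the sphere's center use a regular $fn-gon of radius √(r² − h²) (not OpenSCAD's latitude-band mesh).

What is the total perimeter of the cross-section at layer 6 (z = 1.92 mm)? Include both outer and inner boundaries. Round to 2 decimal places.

16.76 mm

At z = 1.92 mm: the r=3 sphere slices to a regular 12-gon of circumradius 2.799 (√(r²−h²) with h=1.08 from center) (perimeter = 2·12·2.799·sin(180°/12) = 17.39 mm); the r=6.5 cylinder at (7.5, 1.5) contributes a regular 12-gon of circumradius 6.5 (perimeter = 2·12·6.500·sin(180°/12) = 40.38 mm); Taking the first minus the rest: starting from the r=3 sphere, the r=6.5 cylinder at (7.5, 1.5) partially overlaps it — only the 4.37 mm² overlap (of its 126.75 mm²) is removed, clipping the outline — boundary = 16.76 mm. Overall, the cross-section is a single solid region. Total boundary length (outer) = 16.76 mm.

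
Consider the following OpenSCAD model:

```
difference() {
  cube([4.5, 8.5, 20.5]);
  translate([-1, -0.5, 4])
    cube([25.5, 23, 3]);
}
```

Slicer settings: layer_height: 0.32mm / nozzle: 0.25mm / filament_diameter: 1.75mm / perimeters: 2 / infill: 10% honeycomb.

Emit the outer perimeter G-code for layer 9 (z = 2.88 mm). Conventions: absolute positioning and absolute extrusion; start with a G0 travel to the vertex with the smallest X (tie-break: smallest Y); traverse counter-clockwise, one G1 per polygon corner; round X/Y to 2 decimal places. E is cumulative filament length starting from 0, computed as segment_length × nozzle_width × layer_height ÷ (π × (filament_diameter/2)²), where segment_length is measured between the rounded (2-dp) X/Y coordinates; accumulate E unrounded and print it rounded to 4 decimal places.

G0 X0.00 Y0.00 Z2.88
G1 X4.50 Y0.00 E0.1497
G1 X4.50 Y8.50 E0.4324
G1 X0.00 Y8.50 E0.5821
G1 X0.00 Y0.00 E0.8648

At z = 2.88 mm: the 4.5×8.5 cube contributes its full rectangle; the cube at (-1, -0.5) does not reach this height (z outside [4, 7]); Subtracting the remaining from the first: none of the subtracted shapes is present at this height, so the 4.5×8.5 cube is unchanged — 1 connected region. The outline is a single polygon with 4 vertices. Extrusion per mm of travel: 0.25 × 0.32 / (π × 0.875²) = 0.033260. Accumulating E over each segment gives final E = 0.8648.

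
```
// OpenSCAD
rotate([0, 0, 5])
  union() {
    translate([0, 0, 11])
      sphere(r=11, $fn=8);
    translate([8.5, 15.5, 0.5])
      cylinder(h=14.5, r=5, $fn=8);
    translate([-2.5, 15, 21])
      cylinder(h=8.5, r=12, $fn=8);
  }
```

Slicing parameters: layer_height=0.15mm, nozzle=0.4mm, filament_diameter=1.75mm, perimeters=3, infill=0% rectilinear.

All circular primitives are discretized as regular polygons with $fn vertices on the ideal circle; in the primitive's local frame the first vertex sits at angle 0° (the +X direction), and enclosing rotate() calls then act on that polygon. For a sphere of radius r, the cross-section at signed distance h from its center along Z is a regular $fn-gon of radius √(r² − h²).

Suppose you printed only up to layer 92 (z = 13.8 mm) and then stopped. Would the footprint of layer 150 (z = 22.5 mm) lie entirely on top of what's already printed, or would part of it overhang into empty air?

Compare the two slices. At z = 13.8: the sphere: section is a regular 8-gon, circumradius = √(r²−h²) = √(11²−2.8²) = 10.638 (area = (8/2)·10.638²·sin(360°/8) = 320.06 mm²); the r=5 cylinder at (8.5, 15.5) contributes a regular 8-gon of circumradius 5 (area = (8/2)·5.000²·sin(360°/8) = 70.71 mm²); the cylinder at (-2.5, 15) is not intersected at this z (z outside [21, 29.5]); Taking the union: the 2 present regions are separate (no shared area or edge), so areas and boundary lengths simply add and each stays a separate island — area = 390.78 mm²; (rotated 5° about Z; rotation is an isometry so areas/perimeters/island counts are preserved). At z = 22.5: the sphere is absent (|z−center|=11.500 > r=11); the cylinder at (8.5, 15.5) is not intersected at this z (z outside [0.5, 15]); the r=12 cylinder at (-2.5, 15) gives a regular 8-gon of circumradius 12 (constant along its height) (area = (8/2)·12.000²·sin(360°/8) = 407.29 mm²); Taking the union: only the r=12 cylinder at (-2.5, 15) is present, so the union is just that shape — area = 407.29 mm²; (whole slice rotated 5° about Z — lengths, areas and connectivity unchanged). Checking containment: at z = 22.5 the cross-section extends beyond the z = 13.8 cross-section by about 306.55 mm².

part overhangs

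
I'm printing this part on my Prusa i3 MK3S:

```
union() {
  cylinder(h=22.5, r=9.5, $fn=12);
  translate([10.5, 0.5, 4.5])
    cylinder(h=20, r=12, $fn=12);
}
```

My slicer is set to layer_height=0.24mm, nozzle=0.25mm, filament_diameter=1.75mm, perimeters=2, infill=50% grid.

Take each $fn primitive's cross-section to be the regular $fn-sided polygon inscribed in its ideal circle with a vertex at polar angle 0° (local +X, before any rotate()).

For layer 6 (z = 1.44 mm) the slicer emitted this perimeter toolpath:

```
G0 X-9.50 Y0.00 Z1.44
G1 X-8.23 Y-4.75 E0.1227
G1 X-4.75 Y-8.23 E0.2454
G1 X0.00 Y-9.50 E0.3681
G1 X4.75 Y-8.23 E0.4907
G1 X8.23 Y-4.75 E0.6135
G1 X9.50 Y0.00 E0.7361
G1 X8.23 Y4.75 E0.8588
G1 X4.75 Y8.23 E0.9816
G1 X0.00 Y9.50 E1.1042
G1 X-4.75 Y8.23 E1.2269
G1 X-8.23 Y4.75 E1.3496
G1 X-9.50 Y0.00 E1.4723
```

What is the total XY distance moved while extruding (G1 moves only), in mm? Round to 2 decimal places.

Sum the Euclidean lengths of each G1 segment: total = 59.02 mm.

59.02 mm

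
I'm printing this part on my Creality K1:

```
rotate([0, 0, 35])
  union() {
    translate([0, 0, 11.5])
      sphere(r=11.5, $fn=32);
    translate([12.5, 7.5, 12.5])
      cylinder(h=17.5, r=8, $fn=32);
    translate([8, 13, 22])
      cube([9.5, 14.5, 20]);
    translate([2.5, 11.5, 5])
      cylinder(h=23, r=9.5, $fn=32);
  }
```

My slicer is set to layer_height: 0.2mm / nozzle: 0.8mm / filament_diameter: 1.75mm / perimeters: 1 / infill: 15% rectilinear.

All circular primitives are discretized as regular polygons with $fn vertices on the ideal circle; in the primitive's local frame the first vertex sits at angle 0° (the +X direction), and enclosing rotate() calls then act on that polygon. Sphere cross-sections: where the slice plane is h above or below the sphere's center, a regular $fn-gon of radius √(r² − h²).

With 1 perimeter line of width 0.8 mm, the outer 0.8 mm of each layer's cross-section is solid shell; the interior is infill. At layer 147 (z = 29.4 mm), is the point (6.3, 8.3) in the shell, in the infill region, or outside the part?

At z = 29.4 mm: the sphere is absent (|z−center|=17.900 > r=11.5); the cylinder at (12.5, 7.5): section is a regular 32-gon, circumradius r=8; the 9.5×14.5 cube at (8, 13) contributes its full rectangle; the cylinder at (2.5, 11.5) is not intersected at this z (z outside [5, 28]); Taking the union: the regions partially overlap (shared area 18.71 mm²), so overlapping operands fuse into one piece — 1 connected region; (rotated 35° about Z; rotation is an isometry so areas/perimeters/island counts are preserved). Overall, the cross-section is a single solid region. Undo the 35° rotation: the query point maps to (9.921, 3.185) in the un-rotated model frame. The nearest boundary edge runs (9.44, 0.11)→(8.06, 0.85); distance from the point to it = 2.94 mm. The point is inside the cross-section and 2.94 mm from the nearest boundary — more than the 0.8 mm shell width (1 × 0.8), so it's in the infill interior.

infill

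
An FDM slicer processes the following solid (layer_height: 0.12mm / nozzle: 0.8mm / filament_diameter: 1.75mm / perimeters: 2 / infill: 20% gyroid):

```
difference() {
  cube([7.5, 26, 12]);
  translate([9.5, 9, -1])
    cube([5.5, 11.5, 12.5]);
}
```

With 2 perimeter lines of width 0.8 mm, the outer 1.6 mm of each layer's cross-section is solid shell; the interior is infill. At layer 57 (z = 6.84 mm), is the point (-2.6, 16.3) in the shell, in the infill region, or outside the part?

outside

At z = 6.84 mm: the cube is present — its section is the full 7.5×26 rectangle; the 5.5×11.5 cube at (9.5, 9) contributes its full rectangle; Taking the first minus the rest: starting from the 7.5×26 cube, the 5.5×11.5 cube at (9.5, 9) misses the remaining region (no effect) — 1 connected region. Overall, the cross-section is a single solid region. The nearest boundary edge runs (0.00, 0.00)→(0.00, 26.00); distance from the point to it = 2.60 mm. The point is not inside any of the regions above, so it lies outside the cross-section (2.60 mm from the nearest boundary).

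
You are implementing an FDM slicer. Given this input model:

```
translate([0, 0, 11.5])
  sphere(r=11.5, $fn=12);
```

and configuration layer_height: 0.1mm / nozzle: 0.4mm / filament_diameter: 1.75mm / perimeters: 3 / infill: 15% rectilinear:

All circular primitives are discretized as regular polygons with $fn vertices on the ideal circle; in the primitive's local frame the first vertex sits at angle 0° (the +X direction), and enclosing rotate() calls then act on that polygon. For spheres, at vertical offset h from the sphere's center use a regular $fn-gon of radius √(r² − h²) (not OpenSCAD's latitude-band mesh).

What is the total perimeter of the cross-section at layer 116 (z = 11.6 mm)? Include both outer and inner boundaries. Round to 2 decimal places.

71.43 mm

At z = 11.6 mm: the r=11.5 sphere contributes a regular 12-gon of circumradius √(11.5²−0.1²) = 11.500 (perimeter = 2·12·11.500·sin(180°/12) = 71.43 mm). Overall, the cross-section is a single solid region. Total boundary length (outer) = 71.43 mm.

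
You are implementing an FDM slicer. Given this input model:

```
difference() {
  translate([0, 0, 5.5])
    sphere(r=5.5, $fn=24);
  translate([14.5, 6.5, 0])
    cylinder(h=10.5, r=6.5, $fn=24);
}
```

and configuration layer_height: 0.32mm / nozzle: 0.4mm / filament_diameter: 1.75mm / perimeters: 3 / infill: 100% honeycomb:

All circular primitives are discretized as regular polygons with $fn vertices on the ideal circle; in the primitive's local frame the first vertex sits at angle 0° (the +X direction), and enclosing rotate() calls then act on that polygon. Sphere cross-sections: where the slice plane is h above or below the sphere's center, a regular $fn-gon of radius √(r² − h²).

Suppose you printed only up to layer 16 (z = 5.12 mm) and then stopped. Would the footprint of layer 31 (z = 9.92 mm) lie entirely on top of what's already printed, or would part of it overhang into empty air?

entirely on top

Compare the two slices. At z = 5.12: the r=5.5 sphere contributes a regular 24-gon of circumradius √(5.5²−0.38²) = 5.487 (area = (24/2)·5.487²·sin(360°/24) = 93.50 mm²); the cylinder at (14.5, 6.5): section is a regular 24-gon, circumradius r=6.5 (area = (24/2)·6.500²·sin(360°/24) = 131.22 mm²); After the difference (first − rest): starting from the r=5.5 sphere (93.50 mm²), the r=6.5 cylinder at (14.5, 6.5) misses the remaining region (no effect) — area = 93.50 mm². At z = 9.92: the r=5.5 sphere contributes a regular 24-gon of circumradius √(5.5²−4.42²) = 3.273 (area = (24/2)·3.273²·sin(360°/24) = 33.27 mm²); the r=6.5 cylinder at (14.5, 6.5) contributes a regular 24-gon of circumradius 6.5 (area = (24/2)·6.500²·sin(360°/24) = 131.22 mm²); Taking the first minus the rest: starting from the r=5.5 sphere (33.27 mm²), the r=6.5 cylinder at (14.5, 6.5) misses the remaining region (no effect) — area = 33.27 mm². Checking containment: the cross-section at z = 9.92 is a subset of the cross-section at z = 5.12.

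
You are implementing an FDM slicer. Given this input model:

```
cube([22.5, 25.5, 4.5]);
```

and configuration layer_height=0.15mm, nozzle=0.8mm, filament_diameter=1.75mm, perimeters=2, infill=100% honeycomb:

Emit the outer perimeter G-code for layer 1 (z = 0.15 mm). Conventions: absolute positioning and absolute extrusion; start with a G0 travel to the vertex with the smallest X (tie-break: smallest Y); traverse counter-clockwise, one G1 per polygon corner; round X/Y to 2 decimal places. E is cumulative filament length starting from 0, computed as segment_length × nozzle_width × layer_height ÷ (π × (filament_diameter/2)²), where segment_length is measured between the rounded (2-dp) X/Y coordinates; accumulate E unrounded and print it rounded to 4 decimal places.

G0 X0.00 Y0.00 Z0.15
G1 X22.50 Y0.00 E1.1225
G1 X22.50 Y25.50 E2.3947
G1 X0.00 Y25.50 E3.5173
G1 X0.00 Y0.00 E4.7895

At z = 0.15 mm: the cube (footprint 22.5×25.5) is included at this height. The outline is a single polygon with 4 vertices. Extrusion per mm of travel: 0.8 × 0.15 / (π × 0.875²) = 0.049890. Accumulating E over each segment gives final E = 4.7895.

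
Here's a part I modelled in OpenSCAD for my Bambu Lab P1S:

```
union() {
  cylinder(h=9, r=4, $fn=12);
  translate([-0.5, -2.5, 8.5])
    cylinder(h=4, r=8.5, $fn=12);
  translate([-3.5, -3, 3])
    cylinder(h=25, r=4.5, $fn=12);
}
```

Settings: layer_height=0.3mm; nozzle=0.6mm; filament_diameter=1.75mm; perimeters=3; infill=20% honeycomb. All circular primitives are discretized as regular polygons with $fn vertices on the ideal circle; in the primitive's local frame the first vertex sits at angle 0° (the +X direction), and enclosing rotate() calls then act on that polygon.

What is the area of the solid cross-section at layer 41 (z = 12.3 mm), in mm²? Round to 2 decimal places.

216.75 mm²

At z = 12.3 mm: the cylinder does not reach this height (z outside [0, 9]); the r=8.5 cylinder at (-0.5, -2.5) gives a regular 12-gon of circumradius 8.5 (constant along its height) (area = (12/2)·8.500²·sin(360°/12) = 216.75 mm²); the r=4.5 cylinder at (-3.5, -3) contributes a regular 12-gon of circumradius 4.5 (area = (12/2)·4.500²·sin(360°/12) = 60.75 mm²); Combining (union): the r=4.5 cylinder at (-3.5, -3) lies entirely inside the r=8.5 cylinder at (-0.5, -2.5), so the union is just the r=8.5 cylinder at (-0.5, -2.5) — area = 216.75 mm². Overall, the cross-section is a single solid region. Net area = 216.75 mm².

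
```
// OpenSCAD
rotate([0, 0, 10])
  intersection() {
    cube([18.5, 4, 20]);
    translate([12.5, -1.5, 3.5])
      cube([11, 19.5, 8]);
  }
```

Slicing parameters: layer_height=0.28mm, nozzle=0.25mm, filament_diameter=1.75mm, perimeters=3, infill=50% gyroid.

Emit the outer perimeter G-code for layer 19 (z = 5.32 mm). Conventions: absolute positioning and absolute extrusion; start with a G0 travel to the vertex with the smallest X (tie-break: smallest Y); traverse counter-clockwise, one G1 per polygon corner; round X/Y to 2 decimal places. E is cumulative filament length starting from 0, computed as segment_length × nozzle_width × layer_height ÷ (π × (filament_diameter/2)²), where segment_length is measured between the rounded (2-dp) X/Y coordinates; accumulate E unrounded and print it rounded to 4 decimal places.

At z = 5.32 mm: the cube is present — its section is the full 18.5×4 rectangle; the 11×19.5 cube at (12.5, -1.5) contributes its full rectangle; Keeping only the common overlap: the 11×19.5 cube at (12.5, -1.5) partially overlaps the 18.5×4 cube; clipping to the common part keeps 24.00 mm² — 1 connected region; (whole slice rotated 10° about Z — lengths, areas and connectivity unchanged). The outline is a single polygon with 4 vertices. Extrusion per mm of travel: 0.25 × 0.28 / (π × 0.875²) = 0.029103. Accumulating E over each segment gives final E = 0.5819.

G0 X11.62 Y6.11 Z5.32
G1 X12.31 Y2.17 E0.1164
G1 X18.22 Y3.21 E0.2910
G1 X17.52 Y7.15 E0.4075
G1 X11.62 Y6.11 E0.5819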